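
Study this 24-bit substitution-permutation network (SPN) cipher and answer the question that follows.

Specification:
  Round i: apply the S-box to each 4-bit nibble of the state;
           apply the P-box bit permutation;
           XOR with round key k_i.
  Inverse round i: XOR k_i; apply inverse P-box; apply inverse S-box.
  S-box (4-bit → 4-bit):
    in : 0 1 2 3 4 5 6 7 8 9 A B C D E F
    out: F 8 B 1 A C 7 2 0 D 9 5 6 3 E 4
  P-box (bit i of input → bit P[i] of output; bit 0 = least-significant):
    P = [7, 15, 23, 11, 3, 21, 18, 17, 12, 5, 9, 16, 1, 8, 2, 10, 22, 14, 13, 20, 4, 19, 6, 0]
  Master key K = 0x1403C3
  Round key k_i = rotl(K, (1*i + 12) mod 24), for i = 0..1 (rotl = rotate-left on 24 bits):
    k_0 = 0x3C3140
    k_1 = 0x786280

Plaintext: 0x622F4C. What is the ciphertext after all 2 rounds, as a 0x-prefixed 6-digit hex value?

0x329864

s_0 = plaintext = 0x622F4C
s_1 = Round(s_0, k_0) = 0xC6F612
s_2 = Round(s_1, k_1) = 0x329864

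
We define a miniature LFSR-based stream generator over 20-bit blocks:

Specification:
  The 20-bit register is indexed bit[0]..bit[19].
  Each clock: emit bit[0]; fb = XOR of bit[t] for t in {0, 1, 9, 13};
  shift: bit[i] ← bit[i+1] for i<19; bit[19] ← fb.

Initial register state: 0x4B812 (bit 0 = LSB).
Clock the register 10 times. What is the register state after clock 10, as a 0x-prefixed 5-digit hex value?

reg_0 = 0x4B812
clock 1: out=0, reg = 0x25C09
clock 2: out=1, reg = 0x92E04
clock 3: out=0, reg = 0x49702
clock 4: out=0, reg = 0x24B81
clock 5: out=1, reg = 0x125C0
clock 6: out=0, reg = 0x892E0
clock 7: out=0, reg = 0xC4970
clock 8: out=0, reg = 0x624B8
clock 9: out=0, reg = 0xB125C
clock 10: out=0, reg = 0xD892E

0xD892E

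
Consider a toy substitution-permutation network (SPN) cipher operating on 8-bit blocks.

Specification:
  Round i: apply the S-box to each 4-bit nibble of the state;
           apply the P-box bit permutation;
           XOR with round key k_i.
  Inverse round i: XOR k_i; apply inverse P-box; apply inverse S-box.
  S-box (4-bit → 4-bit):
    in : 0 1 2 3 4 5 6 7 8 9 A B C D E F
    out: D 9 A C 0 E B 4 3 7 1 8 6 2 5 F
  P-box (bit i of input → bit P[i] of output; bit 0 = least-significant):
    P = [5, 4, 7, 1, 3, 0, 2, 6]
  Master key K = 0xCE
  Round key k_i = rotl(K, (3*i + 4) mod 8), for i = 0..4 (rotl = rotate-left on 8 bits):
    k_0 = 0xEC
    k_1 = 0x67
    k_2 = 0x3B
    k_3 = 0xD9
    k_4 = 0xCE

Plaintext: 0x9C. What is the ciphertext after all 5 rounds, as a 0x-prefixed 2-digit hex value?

0xAD

s_0 = plaintext = 0x9C
s_1 = Round(s_0, k_0) = 0x71
s_2 = Round(s_1, k_1) = 0x41
s_3 = Round(s_2, k_2) = 0x19
s_4 = Round(s_3, k_3) = 0x21
s_5 = Round(s_4, k_4) = 0xAD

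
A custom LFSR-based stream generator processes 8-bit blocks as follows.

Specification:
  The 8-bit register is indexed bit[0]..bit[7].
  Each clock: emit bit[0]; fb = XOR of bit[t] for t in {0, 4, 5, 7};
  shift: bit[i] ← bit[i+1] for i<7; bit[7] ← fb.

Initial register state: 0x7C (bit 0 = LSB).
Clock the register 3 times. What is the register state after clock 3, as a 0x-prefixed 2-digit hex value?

reg_0 = 0x7C
clock 1: out=0, reg = 0x3E
clock 2: out=0, reg = 0x1F
clock 3: out=1, reg = 0x0F

0x0F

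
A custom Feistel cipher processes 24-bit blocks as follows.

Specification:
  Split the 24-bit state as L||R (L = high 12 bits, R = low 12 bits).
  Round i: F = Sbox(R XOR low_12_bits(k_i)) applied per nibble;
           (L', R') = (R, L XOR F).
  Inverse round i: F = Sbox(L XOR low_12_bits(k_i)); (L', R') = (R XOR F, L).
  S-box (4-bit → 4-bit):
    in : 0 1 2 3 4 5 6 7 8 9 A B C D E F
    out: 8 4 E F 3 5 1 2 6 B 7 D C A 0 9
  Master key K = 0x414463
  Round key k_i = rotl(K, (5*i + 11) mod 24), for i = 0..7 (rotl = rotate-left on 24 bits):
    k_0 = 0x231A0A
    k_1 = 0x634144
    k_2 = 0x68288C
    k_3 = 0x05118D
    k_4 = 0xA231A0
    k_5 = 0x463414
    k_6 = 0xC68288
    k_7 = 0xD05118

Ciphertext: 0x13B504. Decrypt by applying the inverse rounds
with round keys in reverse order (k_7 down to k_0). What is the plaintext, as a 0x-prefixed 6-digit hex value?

0x4CF82B

s_0 = ciphertext = 0x13B504
s_1 = InvRound(s_0, k_7) = 0xDEB13B
s_2 = InvRound(s_1, k_6) = 0x824DEB
s_3 = InvRound(s_2, k_5) = 0x113824
s_4 = InvRound(s_3, k_4) = 0x0FB113
s_5 = InvRound(s_4, k_3) = 0x5320FB
s_6 = InvRound(s_5, k_2) = 0xA2B532
s_7 = InvRound(s_6, k_1) = 0x82BA2B
s_8 = InvRound(s_7, k_0) = 0x4CF82B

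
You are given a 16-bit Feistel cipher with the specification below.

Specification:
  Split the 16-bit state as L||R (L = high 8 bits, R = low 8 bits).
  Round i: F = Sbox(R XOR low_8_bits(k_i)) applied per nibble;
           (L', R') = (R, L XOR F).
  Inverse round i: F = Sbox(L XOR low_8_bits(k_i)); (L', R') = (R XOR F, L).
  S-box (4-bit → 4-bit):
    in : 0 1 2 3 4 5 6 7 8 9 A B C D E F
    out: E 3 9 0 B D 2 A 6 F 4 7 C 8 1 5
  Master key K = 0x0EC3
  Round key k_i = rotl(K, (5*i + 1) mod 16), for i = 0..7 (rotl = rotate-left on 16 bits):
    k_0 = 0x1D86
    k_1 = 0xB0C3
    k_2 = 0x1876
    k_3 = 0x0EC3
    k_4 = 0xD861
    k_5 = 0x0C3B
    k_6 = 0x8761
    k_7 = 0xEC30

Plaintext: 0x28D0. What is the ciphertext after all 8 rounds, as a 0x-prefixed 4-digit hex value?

0xA4FF

s_0 = plaintext = 0x28D0
s_1 = Round(s_0, k_0) = 0xD0FA
s_2 = Round(s_1, k_1) = 0xFADF
s_3 = Round(s_2, k_2) = 0xDFB5
s_4 = Round(s_3, k_3) = 0xB57D
s_5 = Round(s_4, k_4) = 0x7D89
s_6 = Round(s_5, k_5) = 0x8904
s_7 = Round(s_6, k_6) = 0x04A4
s_8 = Round(s_7, k_7) = 0xA4FF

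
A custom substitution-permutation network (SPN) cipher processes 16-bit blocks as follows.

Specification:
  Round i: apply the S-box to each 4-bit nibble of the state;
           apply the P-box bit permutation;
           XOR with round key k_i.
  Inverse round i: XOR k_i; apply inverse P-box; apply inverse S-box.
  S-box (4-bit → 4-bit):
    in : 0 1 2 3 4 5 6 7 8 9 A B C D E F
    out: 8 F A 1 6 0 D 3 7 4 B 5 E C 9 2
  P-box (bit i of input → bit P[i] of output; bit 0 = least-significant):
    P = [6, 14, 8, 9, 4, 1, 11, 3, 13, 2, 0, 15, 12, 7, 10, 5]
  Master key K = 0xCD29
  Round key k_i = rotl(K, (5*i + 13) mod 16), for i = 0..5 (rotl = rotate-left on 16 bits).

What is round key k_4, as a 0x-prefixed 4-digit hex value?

K = 0xCD29
k_0 = rotl(K, (5*0+13) mod 16) = rotl(K, 13) = 0x39A5
k_1 = rotl(K, (5*1+13) mod 16) = rotl(K, 2) = 0x34A7
k_2 = rotl(K, (5*2+13) mod 16) = rotl(K, 7) = 0x94E6
k_3 = rotl(K, (5*3+13) mod 16) = rotl(K, 12) = 0x9CD2
k_4 = rotl(K, (5*4+13) mod 16) = rotl(K, 1) = 0x9A53

0x9A53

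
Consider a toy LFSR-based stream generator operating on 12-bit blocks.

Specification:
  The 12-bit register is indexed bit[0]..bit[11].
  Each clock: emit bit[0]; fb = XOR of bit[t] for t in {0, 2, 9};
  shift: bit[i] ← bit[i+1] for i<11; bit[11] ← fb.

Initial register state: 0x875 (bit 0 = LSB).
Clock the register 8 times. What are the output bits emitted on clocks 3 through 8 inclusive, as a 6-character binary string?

101110

reg_0 = 0x875
clock 1: out=1, reg = 0x43A
clock 2: out=0, reg = 0x21D
clock 3: out=1, reg = 0x90E
clock 4: out=0, reg = 0xC87
clock 5: out=1, reg = 0x643
clock 6: out=1, reg = 0x321
clock 7: out=1, reg = 0x190
clock 8: out=0, reg = 0x0C8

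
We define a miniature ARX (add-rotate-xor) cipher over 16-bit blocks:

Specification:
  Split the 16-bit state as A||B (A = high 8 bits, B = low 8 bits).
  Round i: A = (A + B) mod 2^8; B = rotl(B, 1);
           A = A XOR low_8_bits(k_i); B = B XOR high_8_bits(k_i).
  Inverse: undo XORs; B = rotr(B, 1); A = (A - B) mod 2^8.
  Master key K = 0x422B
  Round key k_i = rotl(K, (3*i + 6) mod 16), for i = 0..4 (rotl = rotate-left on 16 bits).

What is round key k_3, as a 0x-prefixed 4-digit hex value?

0xA115

K = 0x422B
k_0 = rotl(K, (3*0+6) mod 16) = rotl(K, 6) = 0x8AD0
k_1 = rotl(K, (3*1+6) mod 16) = rotl(K, 9) = 0x5684
k_2 = rotl(K, (3*2+6) mod 16) = rotl(K, 12) = 0xB422
k_3 = rotl(K, (3*3+6) mod 16) = rotl(K, 15) = 0xA115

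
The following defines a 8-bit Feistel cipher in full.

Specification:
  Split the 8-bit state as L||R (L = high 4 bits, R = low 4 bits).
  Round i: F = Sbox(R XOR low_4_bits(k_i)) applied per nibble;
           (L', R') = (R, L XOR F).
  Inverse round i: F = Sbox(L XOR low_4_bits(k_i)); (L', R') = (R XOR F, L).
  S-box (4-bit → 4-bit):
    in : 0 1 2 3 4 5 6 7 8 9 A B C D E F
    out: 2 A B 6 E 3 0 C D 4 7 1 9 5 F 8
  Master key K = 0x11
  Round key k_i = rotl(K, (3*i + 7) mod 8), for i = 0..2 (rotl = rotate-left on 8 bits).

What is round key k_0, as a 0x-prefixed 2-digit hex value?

K = 0x11
k_0 = rotl(K, (3*0+7) mod 8) = rotl(K, 7) = 0x88

0x88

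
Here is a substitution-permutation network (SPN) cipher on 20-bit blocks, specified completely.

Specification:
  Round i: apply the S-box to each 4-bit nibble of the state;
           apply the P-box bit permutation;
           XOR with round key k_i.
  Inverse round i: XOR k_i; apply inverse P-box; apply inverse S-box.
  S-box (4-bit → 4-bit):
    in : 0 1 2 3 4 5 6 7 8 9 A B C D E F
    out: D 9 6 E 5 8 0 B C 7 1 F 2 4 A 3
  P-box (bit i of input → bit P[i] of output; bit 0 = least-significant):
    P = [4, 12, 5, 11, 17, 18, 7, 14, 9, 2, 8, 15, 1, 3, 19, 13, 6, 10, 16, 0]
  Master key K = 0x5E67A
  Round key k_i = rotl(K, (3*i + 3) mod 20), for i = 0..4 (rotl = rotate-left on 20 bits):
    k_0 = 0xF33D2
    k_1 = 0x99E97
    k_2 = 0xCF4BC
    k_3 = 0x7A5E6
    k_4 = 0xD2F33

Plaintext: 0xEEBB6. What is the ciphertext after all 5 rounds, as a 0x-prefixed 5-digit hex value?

s_0 = plaintext = 0xEEBB6
s_1 = Round(s_0, k_0) = 0x9D45F
s_2 = Round(s_1, k_1) = 0x0C9C7
s_3 = Round(s_2, k_2) = 0x9EFE1
s_4 = Round(s_3, k_3) = 0x2CBBA
s_5 = Round(s_4, k_4) = 0xAE8AF

0xAE8AF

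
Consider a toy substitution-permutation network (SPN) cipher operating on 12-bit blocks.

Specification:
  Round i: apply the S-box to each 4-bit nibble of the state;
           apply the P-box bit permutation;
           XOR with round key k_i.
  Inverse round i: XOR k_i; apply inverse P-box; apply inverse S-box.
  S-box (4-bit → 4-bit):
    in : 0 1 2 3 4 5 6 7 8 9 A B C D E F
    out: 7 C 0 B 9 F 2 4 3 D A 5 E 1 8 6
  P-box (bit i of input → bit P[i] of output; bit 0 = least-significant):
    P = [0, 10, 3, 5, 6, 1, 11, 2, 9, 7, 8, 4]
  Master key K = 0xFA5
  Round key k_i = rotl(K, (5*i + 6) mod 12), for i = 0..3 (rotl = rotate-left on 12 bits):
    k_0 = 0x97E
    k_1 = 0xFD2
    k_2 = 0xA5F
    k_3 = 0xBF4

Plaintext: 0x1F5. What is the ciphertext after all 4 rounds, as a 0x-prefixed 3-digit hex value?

s_0 = plaintext = 0x1F5
s_1 = Round(s_0, k_0) = 0x445
s_2 = Round(s_1, k_1) = 0x9AF
s_3 = Round(s_2, k_2) = 0xD41
s_4 = Round(s_3, k_3) = 0x998

0x998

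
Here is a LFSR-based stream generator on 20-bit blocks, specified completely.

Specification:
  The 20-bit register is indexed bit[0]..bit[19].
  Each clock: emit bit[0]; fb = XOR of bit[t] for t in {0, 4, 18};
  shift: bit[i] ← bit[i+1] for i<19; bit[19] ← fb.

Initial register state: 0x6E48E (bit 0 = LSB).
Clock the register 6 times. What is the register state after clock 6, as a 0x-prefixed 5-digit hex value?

0xADB92

reg_0 = 0x6E48E
clock 1: out=0, reg = 0xB7247
clock 2: out=1, reg = 0xDB923
clock 3: out=1, reg = 0x6DC91
clock 4: out=1, reg = 0xB6E48
clock 5: out=0, reg = 0x5B724
clock 6: out=0, reg = 0xADB92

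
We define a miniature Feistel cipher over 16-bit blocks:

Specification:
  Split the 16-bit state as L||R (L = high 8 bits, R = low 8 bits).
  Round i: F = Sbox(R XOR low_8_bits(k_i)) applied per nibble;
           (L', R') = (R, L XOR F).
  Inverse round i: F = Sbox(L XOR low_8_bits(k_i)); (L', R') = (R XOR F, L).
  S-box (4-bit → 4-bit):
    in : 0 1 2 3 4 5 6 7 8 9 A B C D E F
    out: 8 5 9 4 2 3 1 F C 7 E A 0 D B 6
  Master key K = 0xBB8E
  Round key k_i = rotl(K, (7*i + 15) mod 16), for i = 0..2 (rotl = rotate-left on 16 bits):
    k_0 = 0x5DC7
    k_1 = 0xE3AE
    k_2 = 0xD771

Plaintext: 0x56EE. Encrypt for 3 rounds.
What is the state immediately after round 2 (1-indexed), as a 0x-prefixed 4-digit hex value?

s_0 = plaintext = 0x56EE
s_1 = Round(s_0, k_0) = 0xEEC1
s_2 = Round(s_1, k_1) = 0xC1F8
s_3 = Round(s_2, k_2) = 0xF806

0xC1F8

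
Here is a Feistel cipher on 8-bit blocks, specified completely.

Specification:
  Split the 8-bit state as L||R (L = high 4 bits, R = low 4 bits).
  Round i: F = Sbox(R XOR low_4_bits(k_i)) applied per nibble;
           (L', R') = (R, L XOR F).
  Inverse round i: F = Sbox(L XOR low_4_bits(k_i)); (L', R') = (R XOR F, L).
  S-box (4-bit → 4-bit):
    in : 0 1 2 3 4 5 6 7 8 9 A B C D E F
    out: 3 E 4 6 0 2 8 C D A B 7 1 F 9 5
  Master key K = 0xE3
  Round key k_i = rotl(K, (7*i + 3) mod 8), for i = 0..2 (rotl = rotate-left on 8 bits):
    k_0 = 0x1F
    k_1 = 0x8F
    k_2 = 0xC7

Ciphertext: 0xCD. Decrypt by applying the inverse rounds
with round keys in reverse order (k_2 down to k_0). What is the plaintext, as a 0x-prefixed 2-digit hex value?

0x4E

s_0 = ciphertext = 0xCD
s_1 = InvRound(s_0, k_2) = 0xAC
s_2 = InvRound(s_1, k_1) = 0xEA
s_3 = InvRound(s_2, k_0) = 0x4E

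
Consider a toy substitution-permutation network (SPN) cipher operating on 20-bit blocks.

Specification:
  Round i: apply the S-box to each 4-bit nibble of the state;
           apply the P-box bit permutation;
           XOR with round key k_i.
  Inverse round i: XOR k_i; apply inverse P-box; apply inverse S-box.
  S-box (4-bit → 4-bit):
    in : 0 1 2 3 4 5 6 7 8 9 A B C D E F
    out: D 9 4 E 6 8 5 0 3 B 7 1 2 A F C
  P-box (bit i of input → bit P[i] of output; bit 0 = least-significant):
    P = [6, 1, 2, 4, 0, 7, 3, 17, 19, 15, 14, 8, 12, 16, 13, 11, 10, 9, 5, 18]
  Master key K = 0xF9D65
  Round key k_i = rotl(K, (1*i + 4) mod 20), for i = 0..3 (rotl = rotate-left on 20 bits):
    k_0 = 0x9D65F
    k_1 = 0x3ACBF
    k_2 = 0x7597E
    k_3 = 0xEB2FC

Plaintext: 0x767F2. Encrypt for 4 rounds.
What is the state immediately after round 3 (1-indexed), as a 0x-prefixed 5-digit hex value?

s_0 = plaintext = 0x767F2
s_1 = Round(s_0, k_0) = 0xBE653
s_2 = Round(s_1, k_1) = 0x8D0A9
s_3 = Round(s_2, k_2) = 0xE16A5
s_4 = Round(s_3, k_3) = 0x2EC45

0xE16A5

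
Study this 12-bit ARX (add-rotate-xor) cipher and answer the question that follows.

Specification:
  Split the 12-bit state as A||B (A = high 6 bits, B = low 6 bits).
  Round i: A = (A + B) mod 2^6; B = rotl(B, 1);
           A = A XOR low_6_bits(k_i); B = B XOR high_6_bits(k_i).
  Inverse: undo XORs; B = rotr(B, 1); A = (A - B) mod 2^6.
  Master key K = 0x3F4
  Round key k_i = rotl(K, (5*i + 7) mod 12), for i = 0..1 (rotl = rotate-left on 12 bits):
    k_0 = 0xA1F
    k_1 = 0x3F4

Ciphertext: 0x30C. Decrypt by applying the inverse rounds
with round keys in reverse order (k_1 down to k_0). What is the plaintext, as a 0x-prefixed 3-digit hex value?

0x924

s_0 = ciphertext = 0x30C
s_1 = InvRound(s_0, k_1) = 0x5E1
s_2 = InvRound(s_1, k_0) = 0x924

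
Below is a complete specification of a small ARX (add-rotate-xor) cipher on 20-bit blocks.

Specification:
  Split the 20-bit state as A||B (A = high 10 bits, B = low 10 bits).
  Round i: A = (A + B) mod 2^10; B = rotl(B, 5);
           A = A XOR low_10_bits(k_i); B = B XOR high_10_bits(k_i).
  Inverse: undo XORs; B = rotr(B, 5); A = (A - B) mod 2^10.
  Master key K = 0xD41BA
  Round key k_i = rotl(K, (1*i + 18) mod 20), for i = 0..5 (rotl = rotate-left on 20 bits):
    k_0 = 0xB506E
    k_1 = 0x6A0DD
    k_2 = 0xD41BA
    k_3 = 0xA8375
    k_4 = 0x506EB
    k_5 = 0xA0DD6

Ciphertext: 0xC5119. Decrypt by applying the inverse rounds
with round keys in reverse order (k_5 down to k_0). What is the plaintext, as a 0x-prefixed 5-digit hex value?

s_0 = ciphertext = 0xC5119
s_1 = InvRound(s_0, k_5) = 0xD9B5C
s_2 = InvRound(s_1, k_4) = 0x777B0
s_3 = InvRound(s_2, k_3) = 0x28208
s_4 = InvRound(s_3, k_2) = 0x8430A
s_5 = InvRound(s_4, k_1) = 0x9E055
s_6 = InvRound(s_5, k_0) = 0x78834

0x78834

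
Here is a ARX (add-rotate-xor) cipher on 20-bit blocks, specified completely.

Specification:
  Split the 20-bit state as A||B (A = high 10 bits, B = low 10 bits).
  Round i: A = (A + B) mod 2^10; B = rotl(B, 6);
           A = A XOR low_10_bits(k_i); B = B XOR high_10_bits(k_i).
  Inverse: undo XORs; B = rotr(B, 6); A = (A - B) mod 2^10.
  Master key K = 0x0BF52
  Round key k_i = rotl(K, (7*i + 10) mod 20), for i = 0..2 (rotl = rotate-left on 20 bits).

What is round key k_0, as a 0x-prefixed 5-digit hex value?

0xD482F

K = 0x0BF52
k_0 = rotl(K, (7*0+10) mod 20) = rotl(K, 10) = 0xD482F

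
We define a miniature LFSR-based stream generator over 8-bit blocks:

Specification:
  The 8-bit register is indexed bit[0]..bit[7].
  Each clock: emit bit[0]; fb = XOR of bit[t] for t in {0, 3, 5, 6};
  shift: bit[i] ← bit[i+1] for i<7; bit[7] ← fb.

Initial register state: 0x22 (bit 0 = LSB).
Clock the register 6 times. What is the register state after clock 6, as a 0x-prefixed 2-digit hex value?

0x4C

reg_0 = 0x22
clock 1: out=0, reg = 0x91
clock 2: out=1, reg = 0xC8
clock 3: out=0, reg = 0x64
clock 4: out=0, reg = 0x32
clock 5: out=0, reg = 0x99
clock 6: out=1, reg = 0x4C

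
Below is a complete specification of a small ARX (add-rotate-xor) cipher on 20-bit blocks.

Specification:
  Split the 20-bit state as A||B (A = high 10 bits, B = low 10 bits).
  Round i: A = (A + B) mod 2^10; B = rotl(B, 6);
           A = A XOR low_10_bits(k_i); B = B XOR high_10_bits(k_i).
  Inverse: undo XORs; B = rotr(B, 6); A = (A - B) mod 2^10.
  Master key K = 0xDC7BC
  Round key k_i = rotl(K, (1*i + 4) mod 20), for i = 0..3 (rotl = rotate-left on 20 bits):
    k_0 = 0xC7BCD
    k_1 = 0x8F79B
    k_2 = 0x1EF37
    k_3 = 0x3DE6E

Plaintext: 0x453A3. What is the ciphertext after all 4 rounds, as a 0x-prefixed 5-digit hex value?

s_0 = plaintext = 0x453A3
s_1 = Round(s_0, k_0) = 0xDEBE4
s_2 = Round(s_1, k_1) = 0x31703
s_3 = Round(s_2, k_2) = 0x3FC8B
s_4 = Round(s_3, k_3) = 0xF923F

0xF923F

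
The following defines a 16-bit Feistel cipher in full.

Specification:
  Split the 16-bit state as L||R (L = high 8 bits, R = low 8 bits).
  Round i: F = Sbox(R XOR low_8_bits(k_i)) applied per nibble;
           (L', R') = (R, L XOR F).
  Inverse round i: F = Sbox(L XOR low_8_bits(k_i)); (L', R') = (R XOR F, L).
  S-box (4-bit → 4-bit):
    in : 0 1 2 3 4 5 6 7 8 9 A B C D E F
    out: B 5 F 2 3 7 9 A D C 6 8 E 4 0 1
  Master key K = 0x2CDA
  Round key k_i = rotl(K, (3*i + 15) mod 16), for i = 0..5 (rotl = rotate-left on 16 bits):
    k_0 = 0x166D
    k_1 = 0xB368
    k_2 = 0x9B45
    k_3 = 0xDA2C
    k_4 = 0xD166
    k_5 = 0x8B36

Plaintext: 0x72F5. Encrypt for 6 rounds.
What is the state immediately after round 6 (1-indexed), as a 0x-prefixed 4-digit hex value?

0x1999

s_0 = plaintext = 0x72F5
s_1 = Round(s_0, k_0) = 0xF5BF
s_2 = Round(s_1, k_1) = 0xBFBF
s_3 = Round(s_2, k_2) = 0xBFA9
s_4 = Round(s_3, k_3) = 0xA968
s_5 = Round(s_4, k_4) = 0x6819
s_6 = Round(s_5, k_5) = 0x1999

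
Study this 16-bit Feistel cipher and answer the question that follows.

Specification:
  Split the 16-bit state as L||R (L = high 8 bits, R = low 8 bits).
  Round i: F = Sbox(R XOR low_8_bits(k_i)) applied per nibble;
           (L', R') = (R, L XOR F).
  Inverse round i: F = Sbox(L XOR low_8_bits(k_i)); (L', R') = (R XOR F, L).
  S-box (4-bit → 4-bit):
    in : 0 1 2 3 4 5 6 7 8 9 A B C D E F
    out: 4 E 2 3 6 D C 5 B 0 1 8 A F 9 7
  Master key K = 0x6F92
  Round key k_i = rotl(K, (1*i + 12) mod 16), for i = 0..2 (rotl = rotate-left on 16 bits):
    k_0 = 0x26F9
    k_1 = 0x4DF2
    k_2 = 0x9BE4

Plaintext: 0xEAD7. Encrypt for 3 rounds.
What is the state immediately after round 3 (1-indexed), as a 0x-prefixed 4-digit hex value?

s_0 = plaintext = 0xEAD7
s_1 = Round(s_0, k_0) = 0xD7C3
s_2 = Round(s_1, k_1) = 0xC3E9
s_3 = Round(s_2, k_2) = 0xE98C

0xE98C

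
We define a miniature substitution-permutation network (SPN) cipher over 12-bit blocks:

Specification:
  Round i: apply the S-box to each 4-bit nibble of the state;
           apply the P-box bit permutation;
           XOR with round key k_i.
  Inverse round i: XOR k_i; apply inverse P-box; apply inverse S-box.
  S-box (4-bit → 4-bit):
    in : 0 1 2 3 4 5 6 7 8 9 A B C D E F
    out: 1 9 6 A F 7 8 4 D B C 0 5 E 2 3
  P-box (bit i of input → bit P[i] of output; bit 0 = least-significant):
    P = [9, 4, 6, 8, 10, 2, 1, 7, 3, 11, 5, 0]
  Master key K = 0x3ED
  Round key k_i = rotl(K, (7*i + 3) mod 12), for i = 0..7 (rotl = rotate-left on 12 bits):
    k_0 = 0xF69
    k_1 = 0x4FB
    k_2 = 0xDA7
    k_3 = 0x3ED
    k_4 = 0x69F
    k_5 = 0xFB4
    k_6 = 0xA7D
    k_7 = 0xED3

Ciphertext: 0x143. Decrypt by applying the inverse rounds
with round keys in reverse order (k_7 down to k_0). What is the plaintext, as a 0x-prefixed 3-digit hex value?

s_0 = ciphertext = 0x143
s_1 = InvRound(s_0, k_7) = 0xE19
s_2 = InvRound(s_1, k_6) = 0x7F7
s_3 = InvRound(s_2, k_5) = 0x377
s_4 = InvRound(s_3, k_4) = 0xC1A
s_5 = InvRound(s_4, k_3) = 0xD44
s_6 = InvRound(s_5, k_2) = 0xAA7
s_7 = InvRound(s_6, k_1) = 0xFF5
s_8 = InvRound(s_7, k_0) = 0x03E

0x03E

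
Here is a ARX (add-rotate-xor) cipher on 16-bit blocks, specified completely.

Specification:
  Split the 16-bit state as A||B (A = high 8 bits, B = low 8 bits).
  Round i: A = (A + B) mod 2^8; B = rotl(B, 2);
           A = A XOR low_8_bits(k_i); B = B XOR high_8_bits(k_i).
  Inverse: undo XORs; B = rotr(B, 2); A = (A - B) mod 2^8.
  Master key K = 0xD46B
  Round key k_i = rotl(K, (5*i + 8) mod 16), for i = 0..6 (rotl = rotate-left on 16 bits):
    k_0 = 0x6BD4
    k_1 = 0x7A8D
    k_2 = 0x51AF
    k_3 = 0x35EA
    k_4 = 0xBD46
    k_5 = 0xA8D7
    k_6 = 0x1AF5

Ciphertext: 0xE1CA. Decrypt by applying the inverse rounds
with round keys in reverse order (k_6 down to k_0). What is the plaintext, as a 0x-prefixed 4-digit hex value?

s_0 = ciphertext = 0xE1CA
s_1 = InvRound(s_0, k_6) = 0xE034
s_2 = InvRound(s_1, k_5) = 0x1027
s_3 = InvRound(s_2, k_4) = 0xB0A6
s_4 = InvRound(s_3, k_3) = 0x76E4
s_5 = InvRound(s_4, k_2) = 0x6C6D
s_6 = InvRound(s_5, k_1) = 0x1CC5
s_7 = InvRound(s_6, k_0) = 0x1DAB

0x1DAB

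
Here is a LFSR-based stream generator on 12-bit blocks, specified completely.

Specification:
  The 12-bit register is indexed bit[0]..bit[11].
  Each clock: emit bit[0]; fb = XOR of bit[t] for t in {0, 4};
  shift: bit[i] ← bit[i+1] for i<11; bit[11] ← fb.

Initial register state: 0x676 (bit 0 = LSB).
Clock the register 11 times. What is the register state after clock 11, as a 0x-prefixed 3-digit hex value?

0xE22

reg_0 = 0x676
clock 1: out=0, reg = 0xB3B
clock 2: out=1, reg = 0x59D
clock 3: out=1, reg = 0x2CE
clock 4: out=0, reg = 0x167
clock 5: out=1, reg = 0x8B3
clock 6: out=1, reg = 0x459
clock 7: out=1, reg = 0x22C
clock 8: out=0, reg = 0x116
clock 9: out=0, reg = 0x88B
clock 10: out=1, reg = 0xC45
clock 11: out=1, reg = 0xE22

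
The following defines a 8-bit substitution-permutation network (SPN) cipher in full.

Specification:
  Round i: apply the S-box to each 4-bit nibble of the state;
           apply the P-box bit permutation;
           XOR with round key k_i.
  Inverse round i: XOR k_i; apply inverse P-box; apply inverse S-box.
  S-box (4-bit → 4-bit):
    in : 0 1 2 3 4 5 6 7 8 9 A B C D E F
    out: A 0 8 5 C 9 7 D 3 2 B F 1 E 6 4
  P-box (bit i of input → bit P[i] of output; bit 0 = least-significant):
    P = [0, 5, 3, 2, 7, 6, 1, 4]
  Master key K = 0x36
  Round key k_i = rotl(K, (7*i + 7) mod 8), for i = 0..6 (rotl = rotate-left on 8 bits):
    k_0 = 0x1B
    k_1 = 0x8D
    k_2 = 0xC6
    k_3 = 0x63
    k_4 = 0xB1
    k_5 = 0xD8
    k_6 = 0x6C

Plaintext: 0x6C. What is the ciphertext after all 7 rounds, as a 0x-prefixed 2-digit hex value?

s_0 = plaintext = 0x6C
s_1 = Round(s_0, k_0) = 0xD8
s_2 = Round(s_1, k_1) = 0xFE
s_3 = Round(s_2, k_2) = 0xEC
s_4 = Round(s_3, k_3) = 0x20
s_5 = Round(s_4, k_4) = 0x85
s_6 = Round(s_5, k_5) = 0x1D
s_7 = Round(s_6, k_6) = 0x40

0x40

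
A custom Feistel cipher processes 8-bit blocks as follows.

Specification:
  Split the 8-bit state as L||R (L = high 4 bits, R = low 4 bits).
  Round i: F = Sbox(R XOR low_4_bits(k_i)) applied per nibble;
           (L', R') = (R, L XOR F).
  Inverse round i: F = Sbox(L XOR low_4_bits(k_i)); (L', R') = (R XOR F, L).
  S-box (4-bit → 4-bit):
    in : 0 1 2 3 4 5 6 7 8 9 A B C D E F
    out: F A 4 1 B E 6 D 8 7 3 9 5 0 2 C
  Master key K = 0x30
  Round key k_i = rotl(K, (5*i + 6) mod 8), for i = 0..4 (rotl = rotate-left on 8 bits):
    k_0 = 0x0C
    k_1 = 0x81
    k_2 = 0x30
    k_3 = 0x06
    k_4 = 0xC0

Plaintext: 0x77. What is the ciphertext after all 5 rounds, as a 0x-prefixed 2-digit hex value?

s_0 = plaintext = 0x77
s_1 = Round(s_0, k_0) = 0x7E
s_2 = Round(s_1, k_1) = 0xEB
s_3 = Round(s_2, k_2) = 0xB7
s_4 = Round(s_3, k_3) = 0x71
s_5 = Round(s_4, k_4) = 0x1D

0x1D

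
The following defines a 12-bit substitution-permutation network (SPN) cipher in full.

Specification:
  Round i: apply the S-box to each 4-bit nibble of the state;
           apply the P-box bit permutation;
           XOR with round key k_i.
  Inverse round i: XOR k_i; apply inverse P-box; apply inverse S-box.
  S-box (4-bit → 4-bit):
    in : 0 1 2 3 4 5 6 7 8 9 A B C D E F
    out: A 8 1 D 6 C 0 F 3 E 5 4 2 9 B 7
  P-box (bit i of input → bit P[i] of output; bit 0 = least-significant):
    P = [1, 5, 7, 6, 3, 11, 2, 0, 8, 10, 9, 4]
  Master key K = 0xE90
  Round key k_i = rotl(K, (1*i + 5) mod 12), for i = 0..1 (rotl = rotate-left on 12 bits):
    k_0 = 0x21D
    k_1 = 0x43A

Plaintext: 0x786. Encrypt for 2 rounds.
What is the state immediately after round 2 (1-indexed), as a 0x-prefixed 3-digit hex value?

0xDEB

s_0 = plaintext = 0x786
s_1 = Round(s_0, k_0) = 0xD05
s_2 = Round(s_1, k_1) = 0xDEB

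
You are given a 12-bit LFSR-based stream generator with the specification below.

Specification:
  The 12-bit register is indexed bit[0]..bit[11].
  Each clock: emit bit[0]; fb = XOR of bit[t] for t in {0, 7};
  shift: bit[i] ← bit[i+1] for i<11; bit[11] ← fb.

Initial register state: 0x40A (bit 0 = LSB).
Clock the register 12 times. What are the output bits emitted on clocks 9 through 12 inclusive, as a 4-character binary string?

reg_0 = 0x40A
clock 1: out=0, reg = 0x205
clock 2: out=1, reg = 0x902
clock 3: out=0, reg = 0x481
clock 4: out=1, reg = 0x240
clock 5: out=0, reg = 0x120
clock 6: out=0, reg = 0x090
clock 7: out=0, reg = 0x848
clock 8: out=0, reg = 0x424
clock 9: out=0, reg = 0x212
clock 10: out=0, reg = 0x109
clock 11: out=1, reg = 0x884
clock 12: out=0, reg = 0xC42

0010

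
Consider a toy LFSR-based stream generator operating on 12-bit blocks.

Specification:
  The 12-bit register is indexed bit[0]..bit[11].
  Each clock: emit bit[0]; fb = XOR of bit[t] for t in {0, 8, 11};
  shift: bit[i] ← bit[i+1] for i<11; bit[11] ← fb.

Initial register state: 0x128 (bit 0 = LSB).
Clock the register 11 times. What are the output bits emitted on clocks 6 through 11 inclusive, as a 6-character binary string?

reg_0 = 0x128
clock 1: out=0, reg = 0x894
clock 2: out=0, reg = 0xC4A
clock 3: out=0, reg = 0xE25
clock 4: out=1, reg = 0x712
clock 5: out=0, reg = 0xB89
clock 6: out=1, reg = 0xDC4
clock 7: out=0, reg = 0x6E2
clock 8: out=0, reg = 0x371
clock 9: out=1, reg = 0x1B8
clock 10: out=0, reg = 0x8DC
clock 11: out=0, reg = 0xC6E

100100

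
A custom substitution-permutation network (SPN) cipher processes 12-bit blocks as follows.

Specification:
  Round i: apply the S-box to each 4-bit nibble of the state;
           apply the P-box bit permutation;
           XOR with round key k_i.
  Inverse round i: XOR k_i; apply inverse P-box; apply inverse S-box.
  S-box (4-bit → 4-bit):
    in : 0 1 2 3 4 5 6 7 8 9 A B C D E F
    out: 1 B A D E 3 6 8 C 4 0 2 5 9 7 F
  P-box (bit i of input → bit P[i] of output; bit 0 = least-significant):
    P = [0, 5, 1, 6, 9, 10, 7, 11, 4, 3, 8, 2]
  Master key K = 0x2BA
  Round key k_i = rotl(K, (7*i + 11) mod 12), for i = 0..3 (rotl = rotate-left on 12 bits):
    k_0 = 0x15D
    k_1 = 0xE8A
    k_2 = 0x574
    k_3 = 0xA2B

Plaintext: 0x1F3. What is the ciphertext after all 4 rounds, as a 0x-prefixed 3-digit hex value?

s_0 = plaintext = 0x1F3
s_1 = Round(s_0, k_0) = 0xF82
s_2 = Round(s_1, k_1) = 0x776
s_3 = Round(s_2, k_2) = 0xD52
s_4 = Round(s_3, k_3) = 0xC5F

0xC5F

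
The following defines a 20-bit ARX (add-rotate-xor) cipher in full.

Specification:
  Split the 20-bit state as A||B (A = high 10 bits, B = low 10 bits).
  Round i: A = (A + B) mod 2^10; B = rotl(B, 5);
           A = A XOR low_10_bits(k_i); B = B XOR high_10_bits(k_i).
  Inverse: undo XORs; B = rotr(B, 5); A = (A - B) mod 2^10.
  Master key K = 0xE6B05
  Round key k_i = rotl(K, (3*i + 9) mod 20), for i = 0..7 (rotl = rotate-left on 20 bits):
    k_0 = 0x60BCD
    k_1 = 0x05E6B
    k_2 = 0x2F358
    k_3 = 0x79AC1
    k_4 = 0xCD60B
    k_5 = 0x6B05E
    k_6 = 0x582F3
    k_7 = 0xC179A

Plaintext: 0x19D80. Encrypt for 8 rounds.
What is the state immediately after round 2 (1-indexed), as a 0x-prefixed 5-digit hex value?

0x74DDB

s_0 = plaintext = 0x19D80
s_1 = Round(s_0, k_0) = 0x8A98E
s_2 = Round(s_1, k_1) = 0x74DDB
s_3 = Round(s_2, k_2) = 0x3DBD2
s_4 = Round(s_3, k_3) = 0x827B8
s_5 = Round(s_4, k_4) = 0xF2828
s_6 = Round(s_5, k_5) = 0xEB0AD
s_7 = Round(s_6, k_6) = 0xAA8C5
s_8 = Round(s_7, k_7) = 0x3D7A3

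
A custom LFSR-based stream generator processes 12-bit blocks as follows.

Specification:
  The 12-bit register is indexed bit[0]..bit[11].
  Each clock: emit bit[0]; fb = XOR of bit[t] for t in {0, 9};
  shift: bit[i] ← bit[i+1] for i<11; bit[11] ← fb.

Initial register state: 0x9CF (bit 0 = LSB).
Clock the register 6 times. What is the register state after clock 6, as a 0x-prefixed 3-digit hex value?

0x4E7

reg_0 = 0x9CF
clock 1: out=1, reg = 0xCE7
clock 2: out=1, reg = 0xE73
clock 3: out=1, reg = 0x739
clock 4: out=1, reg = 0x39C
clock 5: out=0, reg = 0x9CE
clock 6: out=0, reg = 0x4E7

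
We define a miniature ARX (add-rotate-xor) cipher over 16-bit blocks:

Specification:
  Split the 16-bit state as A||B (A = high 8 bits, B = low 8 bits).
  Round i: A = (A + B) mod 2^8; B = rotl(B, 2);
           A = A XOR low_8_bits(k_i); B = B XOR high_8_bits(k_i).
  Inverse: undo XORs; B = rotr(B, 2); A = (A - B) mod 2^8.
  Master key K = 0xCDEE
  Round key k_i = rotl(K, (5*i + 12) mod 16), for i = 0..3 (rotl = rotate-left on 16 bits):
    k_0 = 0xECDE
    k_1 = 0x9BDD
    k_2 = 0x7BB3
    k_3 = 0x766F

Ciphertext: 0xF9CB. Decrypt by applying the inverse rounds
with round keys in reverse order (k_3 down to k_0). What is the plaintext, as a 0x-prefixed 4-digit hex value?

0xA3D2

s_0 = ciphertext = 0xF9CB
s_1 = InvRound(s_0, k_3) = 0x276F
s_2 = InvRound(s_1, k_2) = 0x8F05
s_3 = InvRound(s_2, k_1) = 0xABA7
s_4 = InvRound(s_3, k_0) = 0xA3D2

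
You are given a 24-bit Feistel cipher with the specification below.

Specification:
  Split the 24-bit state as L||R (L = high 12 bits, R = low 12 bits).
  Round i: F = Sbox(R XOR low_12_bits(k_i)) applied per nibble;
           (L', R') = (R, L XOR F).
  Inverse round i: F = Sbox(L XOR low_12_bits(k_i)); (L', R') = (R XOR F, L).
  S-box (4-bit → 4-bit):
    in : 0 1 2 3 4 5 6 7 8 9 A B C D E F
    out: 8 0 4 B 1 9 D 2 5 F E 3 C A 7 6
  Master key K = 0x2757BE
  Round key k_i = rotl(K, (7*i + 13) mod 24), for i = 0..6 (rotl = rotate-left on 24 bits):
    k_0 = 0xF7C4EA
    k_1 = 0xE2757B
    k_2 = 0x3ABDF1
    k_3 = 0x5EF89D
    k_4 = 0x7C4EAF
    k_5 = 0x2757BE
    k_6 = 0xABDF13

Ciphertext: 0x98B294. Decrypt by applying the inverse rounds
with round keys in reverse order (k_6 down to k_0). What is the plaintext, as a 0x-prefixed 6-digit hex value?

0x69EFA8

s_0 = ciphertext = 0x98B294
s_1 = InvRound(s_0, k_6) = 0xF6198B
s_2 = InvRound(s_1, k_5) = 0xC2DF61
s_3 = InvRound(s_2, k_4) = 0xB35C2D
s_4 = InvRound(s_3, k_3) = 0x7C8B35
s_5 = InvRound(s_4, k_2) = 0x58A7C8
s_6 = InvRound(s_5, k_1) = 0xFA858A
s_7 = InvRound(s_6, k_0) = 0x69EFA8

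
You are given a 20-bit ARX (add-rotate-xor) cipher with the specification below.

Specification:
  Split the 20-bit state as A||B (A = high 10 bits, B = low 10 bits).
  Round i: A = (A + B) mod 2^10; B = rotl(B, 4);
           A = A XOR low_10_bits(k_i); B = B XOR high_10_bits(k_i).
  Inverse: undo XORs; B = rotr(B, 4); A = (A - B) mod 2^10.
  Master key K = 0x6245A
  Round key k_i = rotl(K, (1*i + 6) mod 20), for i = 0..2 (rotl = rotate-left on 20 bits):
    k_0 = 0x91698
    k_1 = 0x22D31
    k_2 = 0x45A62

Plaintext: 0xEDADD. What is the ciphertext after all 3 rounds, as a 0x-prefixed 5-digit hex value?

s_0 = plaintext = 0xEDADD
s_1 = Round(s_0, k_0) = 0x02F9E
s_2 = Round(s_1, k_1) = 0xA6165
s_3 = Round(s_2, k_2) = 0x67F43

0x67F43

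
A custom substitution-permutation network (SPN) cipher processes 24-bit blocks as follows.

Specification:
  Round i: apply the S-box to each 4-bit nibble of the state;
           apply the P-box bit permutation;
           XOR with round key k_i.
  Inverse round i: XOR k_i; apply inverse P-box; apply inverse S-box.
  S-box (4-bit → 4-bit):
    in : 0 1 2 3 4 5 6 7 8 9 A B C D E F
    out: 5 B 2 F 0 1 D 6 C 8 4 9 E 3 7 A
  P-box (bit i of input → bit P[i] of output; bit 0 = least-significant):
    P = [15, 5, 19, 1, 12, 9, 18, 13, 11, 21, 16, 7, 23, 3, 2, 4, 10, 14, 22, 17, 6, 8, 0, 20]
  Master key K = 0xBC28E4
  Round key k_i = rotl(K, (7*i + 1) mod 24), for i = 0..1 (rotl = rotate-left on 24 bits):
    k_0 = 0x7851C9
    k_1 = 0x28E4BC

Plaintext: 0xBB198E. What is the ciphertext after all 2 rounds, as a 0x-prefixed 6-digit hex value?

0x6E5BC7

s_0 = plaintext = 0xBB198E
s_1 = Round(s_0, k_0) = 0xE6F531
s_2 = Round(s_1, k_1) = 0x6E5BC7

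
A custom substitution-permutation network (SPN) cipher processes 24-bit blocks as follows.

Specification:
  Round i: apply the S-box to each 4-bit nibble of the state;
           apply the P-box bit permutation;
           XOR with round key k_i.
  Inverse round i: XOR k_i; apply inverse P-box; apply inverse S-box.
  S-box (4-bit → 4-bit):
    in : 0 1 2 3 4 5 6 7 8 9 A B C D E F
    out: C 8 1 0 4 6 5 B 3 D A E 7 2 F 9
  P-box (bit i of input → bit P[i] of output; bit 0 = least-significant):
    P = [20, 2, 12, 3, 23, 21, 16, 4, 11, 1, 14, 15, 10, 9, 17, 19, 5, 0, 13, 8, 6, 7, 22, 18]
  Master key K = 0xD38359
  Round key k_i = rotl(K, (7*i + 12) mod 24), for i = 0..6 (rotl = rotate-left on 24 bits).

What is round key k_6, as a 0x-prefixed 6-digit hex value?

K = 0xD38359
k_0 = rotl(K, (7*0+12) mod 24) = rotl(K, 12) = 0x359D38
k_1 = rotl(K, (7*1+12) mod 24) = rotl(K, 19) = 0xCE9C1A
k_2 = rotl(K, (7*2+12) mod 24) = rotl(K, 2) = 0x4E0D67
k_3 = rotl(K, (7*3+12) mod 24) = rotl(K, 9) = 0x06B3A7
k_4 = rotl(K, (7*4+12) mod 24) = rotl(K, 16) = 0x59D383
k_5 = rotl(K, (7*5+12) mod 24) = rotl(K, 23) = 0xE9C1AC
k_6 = rotl(K, (7*6+12) mod 24) = rotl(K, 6) = 0xE0D674

0xE0D674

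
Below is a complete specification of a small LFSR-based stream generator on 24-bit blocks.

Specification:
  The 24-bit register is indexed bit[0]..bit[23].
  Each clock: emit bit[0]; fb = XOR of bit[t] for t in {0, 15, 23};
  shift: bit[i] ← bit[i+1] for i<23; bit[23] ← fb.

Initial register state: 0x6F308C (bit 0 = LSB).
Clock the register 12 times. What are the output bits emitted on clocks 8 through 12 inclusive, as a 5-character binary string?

reg_0 = 0x6F308C
clock 1: out=0, reg = 0x379846
clock 2: out=0, reg = 0x9BCC23
clock 3: out=1, reg = 0xCDE611
clock 4: out=1, reg = 0xE6F308
clock 5: out=0, reg = 0x737984
clock 6: out=0, reg = 0x39BCC2
clock 7: out=0, reg = 0x9CDE61
clock 8: out=1, reg = 0xCE6F30
clock 9: out=0, reg = 0xE73798
clock 10: out=0, reg = 0xF39BCC
clock 11: out=0, reg = 0x79CDE6
clock 12: out=0, reg = 0xBCE6F3

10000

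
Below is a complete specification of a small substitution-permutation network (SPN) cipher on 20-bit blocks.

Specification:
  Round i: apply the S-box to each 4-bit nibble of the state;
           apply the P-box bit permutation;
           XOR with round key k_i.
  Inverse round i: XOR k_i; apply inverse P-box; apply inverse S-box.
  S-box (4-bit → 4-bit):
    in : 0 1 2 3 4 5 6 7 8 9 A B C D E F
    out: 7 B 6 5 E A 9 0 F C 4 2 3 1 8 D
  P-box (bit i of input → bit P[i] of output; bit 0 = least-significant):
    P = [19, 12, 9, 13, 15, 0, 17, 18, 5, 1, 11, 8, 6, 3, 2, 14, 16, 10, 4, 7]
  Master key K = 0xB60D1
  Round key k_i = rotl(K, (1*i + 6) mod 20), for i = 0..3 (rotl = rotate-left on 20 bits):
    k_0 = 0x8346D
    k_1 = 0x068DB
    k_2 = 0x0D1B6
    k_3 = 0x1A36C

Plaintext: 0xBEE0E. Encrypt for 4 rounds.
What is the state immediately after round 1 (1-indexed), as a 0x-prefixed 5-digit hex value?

s_0 = plaintext = 0xBEE0E
s_1 = Round(s_0, k_0) = 0xAD16C
s_2 = Round(s_1, k_1) = 0xCF9A9
s_3 = Round(s_2, k_2) = 0x3BEF2
s_4 = Round(s_3, k_3) = 0x63074

0xAD16C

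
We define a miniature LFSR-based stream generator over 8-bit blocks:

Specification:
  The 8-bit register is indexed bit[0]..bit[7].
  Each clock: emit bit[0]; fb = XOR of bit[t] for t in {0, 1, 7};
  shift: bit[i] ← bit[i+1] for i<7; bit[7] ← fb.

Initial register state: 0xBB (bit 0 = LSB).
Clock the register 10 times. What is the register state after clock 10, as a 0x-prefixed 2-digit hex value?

0xB7

reg_0 = 0xBB
clock 1: out=1, reg = 0xDD
clock 2: out=1, reg = 0x6E
clock 3: out=0, reg = 0xB7
clock 4: out=1, reg = 0xDB
clock 5: out=1, reg = 0xED
clock 6: out=1, reg = 0x76
clock 7: out=0, reg = 0xBB
clock 8: out=1, reg = 0xDD
clock 9: out=1, reg = 0x6E
clock 10: out=0, reg = 0xB7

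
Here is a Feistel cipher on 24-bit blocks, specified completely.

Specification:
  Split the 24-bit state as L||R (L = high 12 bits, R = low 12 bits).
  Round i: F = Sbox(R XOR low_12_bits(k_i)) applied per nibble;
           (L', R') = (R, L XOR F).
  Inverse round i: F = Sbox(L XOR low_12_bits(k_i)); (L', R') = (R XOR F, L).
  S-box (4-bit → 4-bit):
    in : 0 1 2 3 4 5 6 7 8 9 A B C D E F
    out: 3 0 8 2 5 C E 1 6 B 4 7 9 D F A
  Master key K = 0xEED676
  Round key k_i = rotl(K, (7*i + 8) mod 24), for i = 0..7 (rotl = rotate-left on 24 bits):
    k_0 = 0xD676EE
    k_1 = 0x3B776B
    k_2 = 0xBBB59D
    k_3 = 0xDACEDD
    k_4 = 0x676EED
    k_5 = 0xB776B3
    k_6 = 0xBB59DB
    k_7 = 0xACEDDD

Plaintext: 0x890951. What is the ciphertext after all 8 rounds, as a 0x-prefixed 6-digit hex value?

0x08C386

s_0 = plaintext = 0x890951
s_1 = Round(s_0, k_0) = 0x9512EA
s_2 = Round(s_1, k_1) = 0x2EA531
s_3 = Round(s_2, k_2) = 0x5311A3
s_4 = Round(s_3, k_3) = 0x1A3F2E
s_5 = Round(s_4, k_4) = 0xF2E131
s_6 = Round(s_5, k_5) = 0x131E46
s_7 = Round(s_6, k_6) = 0xE4608C
s_8 = Round(s_7, k_7) = 0x08C386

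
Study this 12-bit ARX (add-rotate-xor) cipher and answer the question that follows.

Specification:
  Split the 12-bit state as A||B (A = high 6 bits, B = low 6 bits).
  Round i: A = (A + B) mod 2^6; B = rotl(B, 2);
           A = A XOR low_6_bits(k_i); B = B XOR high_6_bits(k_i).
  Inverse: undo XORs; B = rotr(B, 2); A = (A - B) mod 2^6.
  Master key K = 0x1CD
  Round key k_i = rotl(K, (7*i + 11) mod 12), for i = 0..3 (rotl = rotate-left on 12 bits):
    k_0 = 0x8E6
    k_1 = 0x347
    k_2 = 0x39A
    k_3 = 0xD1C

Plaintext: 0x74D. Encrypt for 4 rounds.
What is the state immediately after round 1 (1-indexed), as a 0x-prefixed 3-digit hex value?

0x317

s_0 = plaintext = 0x74D
s_1 = Round(s_0, k_0) = 0x317
s_2 = Round(s_1, k_1) = 0x910
s_3 = Round(s_2, k_2) = 0xB8F
s_4 = Round(s_3, k_3) = 0x848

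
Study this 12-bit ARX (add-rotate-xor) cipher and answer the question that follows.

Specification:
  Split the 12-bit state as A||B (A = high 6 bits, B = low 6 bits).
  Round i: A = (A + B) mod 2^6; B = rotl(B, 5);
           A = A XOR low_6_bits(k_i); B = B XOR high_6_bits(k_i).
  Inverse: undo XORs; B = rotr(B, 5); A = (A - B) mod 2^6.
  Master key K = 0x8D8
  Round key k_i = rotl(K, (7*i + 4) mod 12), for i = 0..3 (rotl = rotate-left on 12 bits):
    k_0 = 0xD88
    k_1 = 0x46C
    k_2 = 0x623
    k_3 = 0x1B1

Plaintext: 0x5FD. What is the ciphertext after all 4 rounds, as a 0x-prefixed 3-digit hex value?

s_0 = plaintext = 0x5FD
s_1 = Round(s_0, k_0) = 0x708
s_2 = Round(s_1, k_1) = 0x215
s_3 = Round(s_2, k_2) = 0xFB2
s_4 = Round(s_3, k_3) = 0x05F

0x05F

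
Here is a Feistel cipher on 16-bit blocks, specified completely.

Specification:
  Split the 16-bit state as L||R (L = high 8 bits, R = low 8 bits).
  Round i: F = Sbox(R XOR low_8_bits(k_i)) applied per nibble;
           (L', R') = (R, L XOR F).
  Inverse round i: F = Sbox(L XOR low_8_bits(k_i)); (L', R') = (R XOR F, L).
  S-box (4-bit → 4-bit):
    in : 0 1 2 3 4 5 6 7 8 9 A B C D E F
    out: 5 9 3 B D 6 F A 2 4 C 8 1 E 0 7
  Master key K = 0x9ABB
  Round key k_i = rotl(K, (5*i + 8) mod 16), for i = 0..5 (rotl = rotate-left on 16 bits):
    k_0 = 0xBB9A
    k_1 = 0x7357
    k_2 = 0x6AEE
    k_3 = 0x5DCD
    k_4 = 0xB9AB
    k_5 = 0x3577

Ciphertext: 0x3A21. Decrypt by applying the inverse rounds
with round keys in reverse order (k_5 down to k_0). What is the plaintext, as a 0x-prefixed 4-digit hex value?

s_0 = ciphertext = 0x3A21
s_1 = InvRound(s_0, k_5) = 0xFF3A
s_2 = InvRound(s_1, k_4) = 0x57FF
s_3 = InvRound(s_2, k_3) = 0xB357
s_4 = InvRound(s_3, k_2) = 0x39B3
s_5 = InvRound(s_4, k_1) = 0x4339
s_6 = InvRound(s_5, k_0) = 0xDD43

0xDD43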